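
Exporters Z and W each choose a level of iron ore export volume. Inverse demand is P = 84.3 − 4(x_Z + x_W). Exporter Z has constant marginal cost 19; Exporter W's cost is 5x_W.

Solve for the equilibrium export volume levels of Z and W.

4.275, 7.775

Exporter Z's profit: π = x_Z(84.3 − 4(x_Z + x_W)) − 19x_Z.
∂π/∂x_Z = 65.3 − 8x_Z − 4x_W = 0, so x_Z = 8.1625 − 0.5x_W.
By the same steps for W: x_W = 9.9125 − 0.5x_Z.
Plugging x_W into Z's best response: x_Z = 8.1625 − 0.5(9.9125 − 0.5x_Z) ⇒ 0.75x_Z = 513/160, so x_Z = 4.275.
Then x_W = 9.9125 − 0.5·4.275 = 7.775.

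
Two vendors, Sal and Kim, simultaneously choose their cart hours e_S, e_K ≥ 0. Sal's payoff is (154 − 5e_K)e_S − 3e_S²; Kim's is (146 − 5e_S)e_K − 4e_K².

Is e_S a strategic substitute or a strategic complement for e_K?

strategic substitutes

Expanding Sal's payoff: 154e_S − 5e_Ke_S − 3e_S².
∂π/∂e_S = 154 − 5e_K − 6e_S = 0, so e_S = 77/3 − (5/6)e_K.
The best-response slope de_S/de_K = −5/6 < 0: the reaction function is downward-sloping, so the choices are strategic substitutes.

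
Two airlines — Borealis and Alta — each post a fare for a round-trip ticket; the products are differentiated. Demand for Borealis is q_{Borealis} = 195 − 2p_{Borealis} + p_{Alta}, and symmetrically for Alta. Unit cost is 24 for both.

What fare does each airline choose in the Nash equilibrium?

Borealis's profit: π = (p_{Borealis} − 24)(195 − 2p_{Borealis} + p_{Alta}).
∂π/∂p_{Borealis} = 243 − 4p_{Borealis} + p_{Alta} = 0 ⇒ p_{Borealis} = 60.75 + 0.25p_{Alta}.
By symmetry p_{Alta} = p_{Borealis}; substituting into the reaction function, 0.75p_{Borealis} = 60.75 and p_{Borealis} = 81.

81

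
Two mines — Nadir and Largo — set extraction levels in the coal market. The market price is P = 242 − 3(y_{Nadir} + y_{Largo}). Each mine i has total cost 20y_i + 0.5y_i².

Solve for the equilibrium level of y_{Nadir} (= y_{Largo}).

22.2

Mine Nadir's profit: π = y_{Nadir}(242 − 3(y_{Nadir} + y_{Largo})) − 20y_{Nadir} − 0.5y_{Nadir}².
∂π/∂y_{Nadir} = 222 − 7y_{Nadir} − 3y_{Largo} = 0, so y_{Nadir} = 222/7 − (3/7)y_{Largo}.
Setting y_{Nadir} = y_{Largo} in the reaction function: y_{Nadir} = 222/7 − (3/7)y_{Nadir}, so y_{Nadir} = (222/7) / (10/7) = 22.2.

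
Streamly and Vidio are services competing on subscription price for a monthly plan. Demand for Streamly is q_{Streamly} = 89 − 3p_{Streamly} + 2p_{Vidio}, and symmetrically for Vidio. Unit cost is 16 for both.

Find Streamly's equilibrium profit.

999.1875

Streamly's profit: π = (p_{Streamly} − 16)(89 − 3p_{Streamly} + 2p_{Vidio}).
∂π/∂p_{Streamly} = 137 − 6p_{Streamly} + 2p_{Vidio} = 0 ⇒ p_{Streamly} = 137/6 + (1/3)p_{Vidio}.
The game is symmetric, so in equilibrium p_{Vidio} = p_{Streamly}: the reaction function gives (2/3)p_{Streamly} = 137/6, hence p_{Streamly} = 34.25.
q_{Streamly} = 89 − 3·34.25 + 2·34.25 = 54.75.
Profit = (34.25 − 16)·54.75 = 999.1875.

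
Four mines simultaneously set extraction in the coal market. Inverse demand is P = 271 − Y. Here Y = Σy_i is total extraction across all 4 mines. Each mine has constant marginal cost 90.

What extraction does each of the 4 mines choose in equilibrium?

36.2

A representative mine's profit is π_i = y_i(271 − Y) − 90y_i, with Y = y_i + Σ_{j≠i} y_j.
First-order condition: 181 − 2y_i − Σ_{j≠i} y_j = 0.
With identical mines, set every y_j = y: then 181 − 2y − 3y = 0, i.e. y = 181/5 = 36.2.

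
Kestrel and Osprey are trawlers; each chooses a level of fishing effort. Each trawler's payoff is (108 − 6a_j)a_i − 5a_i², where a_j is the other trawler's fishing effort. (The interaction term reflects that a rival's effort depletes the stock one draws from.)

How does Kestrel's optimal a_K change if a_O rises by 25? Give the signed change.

Kestrel's payoff is (108 − 6a_O)a_K − 5a_K².
∂π/∂a_K = 108 − 6a_O − 10a_K = 0, so a_K = 10.8 − 0.6a_O.
The reaction-function slope is −0.6, so a 25-unit rise in a_O moves a_K by −0.6 × 25 = −15. Kestrel's best response falls — the actions are strategic substitutes.

-15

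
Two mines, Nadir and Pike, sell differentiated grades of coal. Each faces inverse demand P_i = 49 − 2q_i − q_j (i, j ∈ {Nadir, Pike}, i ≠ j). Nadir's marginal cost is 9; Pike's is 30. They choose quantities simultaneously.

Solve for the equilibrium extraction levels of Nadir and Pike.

Mine Nadir's profit: π = q_{Nadir}(49 − 2q_{Nadir} − q_{Pike}) − 9q_{Nadir}.
∂π/∂q_{Nadir} = 40 − 4q_{Nadir} − q_{Pike} = 0 ⇒ q_{Nadir} = 10 − 0.25q_{Pike}.
Similarly q_{Pike} = 4.75 − 0.25q_{Nadir}.
Solving the two reaction functions simultaneously: (1 − (−0.25)(−0.25))q_{Nadir} = 10 − 0.25·4.75, so 0.9375q_{Nadir} = 8.8125 and q_{Nadir} = 9.4.
Then q_{Pike} = 4.75 − 0.25·9.4 = 2.4.

9.4, 2.4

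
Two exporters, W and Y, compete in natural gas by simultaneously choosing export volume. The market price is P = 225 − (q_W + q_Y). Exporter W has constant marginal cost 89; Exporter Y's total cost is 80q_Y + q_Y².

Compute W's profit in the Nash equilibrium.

Exporter W's profit: π = q_W(225 − (q_W + q_Y)) − 89q_W.
∂π/∂q_W = 136 − 2q_W − q_Y = 0, so q_W = 68 − 0.5q_Y.
For Y: ∂π/∂q_Y = 145 − 4q_Y − q_W = 0 ⇒ q_Y = 36.25 − 0.25q_W.
Substituting the second reaction function into the first: q_W = 68 − 0.5(36.25 − 0.25q_W), which gives 0.875q_W = 49.875 ⇒ q_W = 57.
Then q_Y = 36.25 − 0.25·57 = 22.
Price P = 225 − 79 = 146.
W's profit: (146 − 89)·57 = 3249.

3249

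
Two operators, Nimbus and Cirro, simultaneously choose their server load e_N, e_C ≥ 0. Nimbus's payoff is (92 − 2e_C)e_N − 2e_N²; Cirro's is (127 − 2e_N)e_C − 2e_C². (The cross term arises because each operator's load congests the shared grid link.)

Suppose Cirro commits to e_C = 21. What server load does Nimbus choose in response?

Expanding Nimbus's payoff: 92e_N − 2e_Ce_N − 2e_N².
∂π/∂e_N = 92 − 2e_C − 4e_N = 0, so e_N = 23 − 0.5e_C.
At e_C = 21: e_N = 23 − 0.5·21 = 12.5.

12.5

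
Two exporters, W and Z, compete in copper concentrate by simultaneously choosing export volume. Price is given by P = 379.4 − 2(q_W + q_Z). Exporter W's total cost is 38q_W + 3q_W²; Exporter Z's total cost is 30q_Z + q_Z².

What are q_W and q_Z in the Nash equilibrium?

Exporter W's profit: π = q_W(379.4 − 2(q_W + q_Z)) − 38q_W − 3q_W².
∂π/∂q_W = 341.4 − 10q_W − 2q_Z = 0, so q_W = 34.14 − 0.2q_Z.
For Z: ∂π/∂q_Z = 349.4 − 6q_Z − 2q_W = 0 ⇒ q_Z = 1747/30 − (1/3)q_W.
Plugging q_Z into W's best response: q_W = 34.14 − 0.2(1747/30 − (1/3)q_W) ⇒ (14/15)q_W = 1687/75, so q_W = 24.1.
Then q_Z = 1747/30 − (1/3)·24.1 = 50.2.

24.1, 50.2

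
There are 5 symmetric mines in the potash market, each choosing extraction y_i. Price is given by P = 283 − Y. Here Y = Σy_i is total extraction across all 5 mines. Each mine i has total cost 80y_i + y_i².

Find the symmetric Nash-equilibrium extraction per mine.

A representative mine's profit is π_i = y_i(283 − Y) − 80y_i − y_i², with Y = y_i + Σ_{j≠i} y_j.
First-order condition: 203 − 4y_i − Σ_{j≠i} y_j = 0.
Imposing symmetry (y_j = y for all j) turns Σ_{j≠i} y_j into 4y, so 203 = 8y and y = 25.375.

25.375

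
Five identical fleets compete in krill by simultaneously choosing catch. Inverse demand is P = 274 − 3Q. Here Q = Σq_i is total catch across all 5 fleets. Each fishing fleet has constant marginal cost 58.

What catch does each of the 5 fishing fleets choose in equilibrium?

12

A representative fishing fleet's profit is π_i = q_i(274 − 3Q) − 58q_i, with Q = q_i + Σ_{j≠i} q_j.
First-order condition: 216 − 6q_i − 3Σ_{j≠i} q_j = 0.
With identical fishing fleets, set every q_j = q: then 216 − 6q − 12q = 0, i.e. q = 216/18 = 12.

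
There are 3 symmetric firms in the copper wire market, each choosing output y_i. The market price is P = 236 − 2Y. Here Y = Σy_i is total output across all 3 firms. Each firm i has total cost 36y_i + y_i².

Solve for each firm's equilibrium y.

A representative firm's profit is π_i = y_i(236 − 2Y) − 36y_i − y_i², with Y = y_i + Σ_{j≠i} y_j.
First-order condition: 200 − 6y_i − 2Σ_{j≠i} y_j = 0.
Imposing symmetry (y_j = y for all j) turns Σ_{j≠i} y_j into 2y, so 200 = 10y and y = 20.

20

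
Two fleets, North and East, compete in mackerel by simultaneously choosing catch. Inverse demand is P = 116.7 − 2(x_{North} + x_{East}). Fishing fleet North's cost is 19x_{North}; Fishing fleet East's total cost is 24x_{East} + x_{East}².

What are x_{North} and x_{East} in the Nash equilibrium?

Fishing fleet North's profit: π = x_{North}(116.7 − 2(x_{North} + x_{East})) − 19x_{North}.
∂π/∂x_{North} = 97.7 − 4x_{North} − 2x_{East} = 0, so x_{North} = 24.425 − 0.5x_{East}.
For East: ∂π/∂x_{East} = 92.7 − 6x_{East} − 2x_{North} = 0 ⇒ x_{East} = 15.45 − (1/3)x_{North}.
Plugging x_{East} into North's best response: x_{North} = 24.425 − 0.5(15.45 − (1/3)x_{North}) ⇒ (5/6)x_{North} = 16.7, so x_{North} = 20.04.
Then x_{East} = 15.45 − (1/3)·20.04 = 8.77.

20.04, 8.77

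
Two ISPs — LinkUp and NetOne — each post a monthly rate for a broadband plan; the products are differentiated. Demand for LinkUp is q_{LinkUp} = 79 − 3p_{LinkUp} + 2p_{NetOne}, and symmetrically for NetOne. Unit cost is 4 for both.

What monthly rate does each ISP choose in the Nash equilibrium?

LinkUp's profit: π = (p_{LinkUp} − 4)(79 − 3p_{LinkUp} + 2p_{NetOne}).
∂π/∂p_{LinkUp} = 91 − 6p_{LinkUp} + 2p_{NetOne} = 0 ⇒ p_{LinkUp} = 91/6 + (1/3)p_{NetOne}.
By symmetry p_{NetOne} = p_{LinkUp}; substituting into the reaction function, (2/3)p_{LinkUp} = 91/6 and p_{LinkUp} = 22.75.

22.75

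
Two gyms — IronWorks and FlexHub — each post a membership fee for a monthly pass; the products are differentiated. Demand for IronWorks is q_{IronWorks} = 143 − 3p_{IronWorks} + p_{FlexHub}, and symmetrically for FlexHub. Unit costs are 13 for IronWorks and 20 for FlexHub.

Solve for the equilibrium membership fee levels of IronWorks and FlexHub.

37, 40

IronWorks's profit: π = (p_{IronWorks} − 13)(143 − 3p_{IronWorks} + p_{FlexHub}).
∂π/∂p_{IronWorks} = 182 − 6p_{IronWorks} + p_{FlexHub} = 0 ⇒ p_{IronWorks} = 91/3 + (1/6)p_{FlexHub}.
Similarly p_{FlexHub} = 203/6 + (1/6)p_{IronWorks}.
Substituting the second reaction function into the first: p_{IronWorks} = 91/3 + (1/6)(203/6 + (1/6)p_{IronWorks}), which gives (35/36)p_{IronWorks} = 1295/36 ⇒ p_{IronWorks} = 37.
Then p_{FlexHub} = 203/6 + (1/6)·37 = 40.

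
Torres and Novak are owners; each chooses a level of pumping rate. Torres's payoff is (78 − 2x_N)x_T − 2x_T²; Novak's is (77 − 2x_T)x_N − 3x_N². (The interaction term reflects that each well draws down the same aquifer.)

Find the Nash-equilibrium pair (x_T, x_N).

15.7, 7.6

Expanding Torres's payoff: 78x_T − 2x_Nx_T − 2x_T².
∂π/∂x_T = 78 − 2x_N − 4x_T = 0, so x_T = 19.5 − 0.5x_N.
Likewise for Novak: x_N = 77/6 − (1/3)x_T.
Plugging x_N into Torres's best response: x_T = 19.5 − 0.5(77/6 − (1/3)x_T) ⇒ (5/6)x_T = 157/12, so x_T = 15.7.
Then x_N = 77/6 − (1/3)·15.7 = 7.6.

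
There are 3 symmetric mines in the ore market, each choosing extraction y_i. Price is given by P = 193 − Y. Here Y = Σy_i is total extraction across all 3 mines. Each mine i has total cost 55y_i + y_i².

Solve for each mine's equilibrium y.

A representative mine's profit is π_i = y_i(193 − Y) − 55y_i − y_i², with Y = y_i + Σ_{j≠i} y_j.
First-order condition: 138 − 4y_i − Σ_{j≠i} y_j = 0.
In a symmetric equilibrium every mine chooses the same y, so Σ_{j≠i} y_j = 2y. The condition becomes 138 − 6y = 0, giving y = 138/6 = 23.

23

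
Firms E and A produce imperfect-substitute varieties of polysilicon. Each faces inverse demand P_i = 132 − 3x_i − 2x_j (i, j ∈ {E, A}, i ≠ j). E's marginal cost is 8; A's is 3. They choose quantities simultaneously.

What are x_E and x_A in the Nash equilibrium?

15.1875, 16.4375

Firm E's profit: π = x_E(132 − 3x_E − 2x_A) − 8x_E.
∂π/∂x_E = 124 − 6x_E − 2x_A = 0 ⇒ x_E = 62/3 − (1/3)x_A.
Similarly x_A = 21.5 − (1/3)x_E.
Plugging x_A into E's best response: x_E = 62/3 − (1/3)(21.5 − (1/3)x_E) ⇒ (8/9)x_E = 13.5, so x_E = 15.1875.
Then x_A = 21.5 − (1/3)·15.1875 = 16.4375.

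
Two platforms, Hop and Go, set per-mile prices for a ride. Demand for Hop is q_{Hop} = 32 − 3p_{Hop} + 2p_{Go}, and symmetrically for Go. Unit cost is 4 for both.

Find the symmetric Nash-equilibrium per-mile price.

11

Hop's profit: π = (p_{Hop} − 4)(32 − 3p_{Hop} + 2p_{Go}).
∂π/∂p_{Hop} = 44 − 6p_{Hop} + 2p_{Go} = 0 ⇒ p_{Hop} = 22/3 + (1/3)p_{Go}.
The game is symmetric, so in equilibrium p_{Go} = p_{Hop}: the reaction function gives (2/3)p_{Hop} = 22/3, hence p_{Hop} = 11.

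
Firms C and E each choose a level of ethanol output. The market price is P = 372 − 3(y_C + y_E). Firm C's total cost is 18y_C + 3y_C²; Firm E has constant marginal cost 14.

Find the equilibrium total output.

68

Firm C's profit: π = y_C(372 − 3(y_C + y_E)) − 18y_C − 3y_C².
∂π/∂y_C = 354 − 12y_C − 3y_E = 0, so y_C = 29.5 − 0.25y_E.
For E: ∂π/∂y_E = 358 − 6y_E − 3y_C = 0 ⇒ y_E = 179/3 − 0.5y_C.
Substituting the second reaction function into the first: y_C = 29.5 − 0.25(179/3 − 0.5y_C), which gives 0.875y_C = 175/12 ⇒ y_C = 50/3.
Then y_E = 179/3 − 0.5·(50/3) = 154/3.
Total output: 50/3 + 154/3 = 68.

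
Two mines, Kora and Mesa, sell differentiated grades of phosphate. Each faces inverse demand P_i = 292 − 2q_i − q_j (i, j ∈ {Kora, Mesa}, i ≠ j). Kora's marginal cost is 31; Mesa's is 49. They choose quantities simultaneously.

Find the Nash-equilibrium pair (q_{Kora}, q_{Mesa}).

Mine Kora's profit: π = q_{Kora}(292 − 2q_{Kora} − q_{Mesa}) − 31q_{Kora}.
∂π/∂q_{Kora} = 261 − 4q_{Kora} − q_{Mesa} = 0 ⇒ q_{Kora} = 65.25 − 0.25q_{Mesa}.
Similarly q_{Mesa} = 60.75 − 0.25q_{Kora}.
Substituting the second reaction function into the first: q_{Kora} = 65.25 − 0.25(60.75 − 0.25q_{Kora}), which gives 0.9375q_{Kora} = 50.0625 ⇒ q_{Kora} = 53.4.
Then q_{Mesa} = 60.75 − 0.25·53.4 = 47.4.

53.4, 47.4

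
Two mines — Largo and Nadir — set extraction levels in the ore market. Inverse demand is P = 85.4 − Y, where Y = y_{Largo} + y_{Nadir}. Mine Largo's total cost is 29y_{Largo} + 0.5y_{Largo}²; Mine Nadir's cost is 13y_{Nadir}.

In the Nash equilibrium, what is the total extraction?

40.24

Mine Largo's profit: π = y_{Largo}(85.4 − (y_{Largo} + y_{Nadir})) − 29y_{Largo} − 0.5y_{Largo}².
∂π/∂y_{Largo} = 56.4 − 3y_{Largo} − y_{Nadir} = 0, so y_{Largo} = 18.8 − (1/3)y_{Nadir}.
For Nadir: ∂π/∂y_{Nadir} = 72.4 − 2y_{Nadir} − y_{Largo} = 0 ⇒ y_{Nadir} = 36.2 − 0.5y_{Largo}.
Plugging y_{Nadir} into Largo's best response: y_{Largo} = 18.8 − (1/3)(36.2 − 0.5y_{Largo}) ⇒ (5/6)y_{Largo} = 101/15, so y_{Largo} = 8.08.
Then y_{Nadir} = 36.2 − 0.5·8.08 = 32.16.
Total extraction: 8.08 + 32.16 = 40.24.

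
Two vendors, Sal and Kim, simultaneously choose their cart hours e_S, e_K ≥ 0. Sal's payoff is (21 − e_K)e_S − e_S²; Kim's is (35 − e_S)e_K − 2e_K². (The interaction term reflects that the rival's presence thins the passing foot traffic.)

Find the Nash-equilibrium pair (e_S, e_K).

Expanding Sal's payoff: 21e_S − e_Ke_S − e_S².
∂π/∂e_S = 21 − e_K − 2e_S = 0, so e_S = 10.5 − 0.5e_K.
Likewise for Kim: e_K = 8.75 − 0.25e_S.
Solving the two reaction functions simultaneously: (1 − (−0.5)(−0.25))e_S = 10.5 − 0.5·8.75, so 0.875e_S = 6.125 and e_S = 7.
Then e_K = 8.75 − 0.25·7 = 7.

7, 7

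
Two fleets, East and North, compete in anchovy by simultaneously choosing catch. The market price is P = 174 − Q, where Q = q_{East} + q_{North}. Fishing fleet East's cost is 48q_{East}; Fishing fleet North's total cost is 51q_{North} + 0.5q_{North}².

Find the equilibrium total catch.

Fishing fleet East's profit: π = q_{East}(174 − (q_{East} + q_{North})) − 48q_{East}.
∂π/∂q_{East} = 126 − 2q_{East} − q_{North} = 0, so q_{East} = 63 − 0.5q_{North}.
For North: ∂π/∂q_{North} = 123 − 3q_{North} − q_{East} = 0 ⇒ q_{North} = 41 − (1/3)q_{East}.
Substituting the second reaction function into the first: q_{East} = 63 − 0.5(41 − (1/3)q_{East}), which gives (5/6)q_{East} = 42.5 ⇒ q_{East} = 51.
Then q_{North} = 41 − (1/3)·51 = 24.
Total catch: 51 + 24 = 75.

75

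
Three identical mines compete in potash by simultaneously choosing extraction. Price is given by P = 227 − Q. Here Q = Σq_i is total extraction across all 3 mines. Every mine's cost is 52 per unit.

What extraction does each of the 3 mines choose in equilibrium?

A representative mine's profit is π_i = q_i(227 − Q) − 52q_i, with Q = q_i + Σ_{j≠i} q_j.
First-order condition: 175 − 2q_i − Σ_{j≠i} q_j = 0.
In a symmetric equilibrium every mine chooses the same q, so Σ_{j≠i} q_j = 2q. The condition becomes 175 − 4q = 0, giving q = 175/4 = 43.75.

43.75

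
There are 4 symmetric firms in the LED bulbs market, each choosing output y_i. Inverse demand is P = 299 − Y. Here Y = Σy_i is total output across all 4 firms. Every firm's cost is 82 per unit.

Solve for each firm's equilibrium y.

A representative firm's profit is π_i = y_i(299 − Y) − 82y_i, with Y = y_i + Σ_{j≠i} y_j.
First-order condition: 217 − 2y_i − Σ_{j≠i} y_j = 0.
In a symmetric equilibrium every firm chooses the same y, so Σ_{j≠i} y_j = 3y. The condition becomes 217 − 5y = 0, giving y = 217/5 = 43.4.

43.4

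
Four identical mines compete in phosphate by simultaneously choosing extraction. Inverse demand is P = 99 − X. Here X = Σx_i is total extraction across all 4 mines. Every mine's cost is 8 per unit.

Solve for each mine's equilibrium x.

18.2

A representative mine's profit is π_i = x_i(99 − X) − 8x_i, with X = x_i + Σ_{j≠i} x_j.
First-order condition: 91 − 2x_i − Σ_{j≠i} x_j = 0.
With identical mines, set every x_j = x: then 91 − 2x − 3x = 0, i.e. x = 91/5 = 18.2.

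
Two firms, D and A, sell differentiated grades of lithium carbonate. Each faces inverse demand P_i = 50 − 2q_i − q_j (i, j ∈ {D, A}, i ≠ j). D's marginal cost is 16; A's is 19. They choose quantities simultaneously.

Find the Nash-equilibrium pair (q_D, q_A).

Firm D's profit: π = q_D(50 − 2q_D − q_A) − 16q_D.
∂π/∂q_D = 34 − 4q_D − q_A = 0 ⇒ q_D = 8.5 − 0.25q_A.
Similarly q_A = 7.75 − 0.25q_D.
Substituting the second reaction function into the first: q_D = 8.5 − 0.25(7.75 − 0.25q_D), which gives 0.9375q_D = 6.5625 ⇒ q_D = 7.
Then q_A = 7.75 − 0.25·7 = 6.

7, 6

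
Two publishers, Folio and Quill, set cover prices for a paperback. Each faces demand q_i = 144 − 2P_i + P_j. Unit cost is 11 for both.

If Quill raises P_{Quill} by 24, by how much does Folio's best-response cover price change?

6

Folio's profit: π = (P_{Folio} − 11)(144 − 2P_{Folio} + P_{Quill}).
∂π/∂P_{Folio} = 166 − 4P_{Folio} + P_{Quill} = 0 ⇒ P_{Folio} = 41.5 + 0.25P_{Quill}.
The reaction-function slope is 0.25, so a 24-unit rise in P_{Quill} moves P_{Folio} by 0.25 × 24 = 6. Folio's best response rises — the actions are strategic complements.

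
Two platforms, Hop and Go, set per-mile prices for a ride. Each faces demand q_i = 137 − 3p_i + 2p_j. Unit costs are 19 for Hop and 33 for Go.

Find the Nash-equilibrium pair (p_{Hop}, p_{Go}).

Hop's profit: π = (p_{Hop} − 19)(137 − 3p_{Hop} + 2p_{Go}).
∂π/∂p_{Hop} = 194 − 6p_{Hop} + 2p_{Go} = 0 ⇒ p_{Hop} = 97/3 + (1/3)p_{Go}.
Similarly p_{Go} = 118/3 + (1/3)p_{Hop}.
Plugging p_{Go} into Hop's best response: p_{Hop} = 97/3 + (1/3)(118/3 + (1/3)p_{Hop}) ⇒ (8/9)p_{Hop} = 409/9, so p_{Hop} = 51.125.
Then p_{Go} = 118/3 + (1/3)·51.125 = 56.375.

51.125, 56.375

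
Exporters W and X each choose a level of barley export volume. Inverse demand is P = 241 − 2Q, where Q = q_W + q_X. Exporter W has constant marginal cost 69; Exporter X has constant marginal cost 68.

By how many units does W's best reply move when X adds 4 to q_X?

Exporter W's profit: π = q_W(241 − 2(q_W + q_X)) − 69q_W.
∂π/∂q_W = 172 − 4q_W − 2q_X = 0, so q_W = 43 − 0.5q_X.
The reaction-function slope is −0.5, so a 4-unit rise in q_X moves q_W by −0.5 × 4 = −2. W's best response falls — the actions are strategic substitutes.

-2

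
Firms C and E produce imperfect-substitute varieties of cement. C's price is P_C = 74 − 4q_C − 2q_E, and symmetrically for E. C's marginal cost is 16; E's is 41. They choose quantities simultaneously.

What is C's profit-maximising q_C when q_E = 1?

7

Firm C's profit: π = q_C(74 − 4q_C − 2q_E) − 16q_C.
∂π/∂q_C = 58 − 8q_C − 2q_E = 0 ⇒ q_C = 7.25 − 0.25q_E.
At q_E = 1: q_C = 7.25 − 0.25·1 = 7.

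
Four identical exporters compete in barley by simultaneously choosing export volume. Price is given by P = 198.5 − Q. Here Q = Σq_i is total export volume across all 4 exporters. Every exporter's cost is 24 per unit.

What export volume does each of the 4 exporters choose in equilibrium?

A representative exporter's profit is π_i = q_i(198.5 − Q) − 24q_i, with Q = q_i + Σ_{j≠i} q_j.
First-order condition: 174.5 − 2q_i − Σ_{j≠i} q_j = 0.
Imposing symmetry (q_j = q for all j) turns Σ_{j≠i} q_j into 3q, so 174.5 = 5q and q = 34.9.

34.9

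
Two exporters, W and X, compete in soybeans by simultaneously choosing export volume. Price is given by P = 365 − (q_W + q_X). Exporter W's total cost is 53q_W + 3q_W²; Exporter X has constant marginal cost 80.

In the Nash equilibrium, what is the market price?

211.2

Exporter W's profit: π = q_W(365 − (q_W + q_X)) − 53q_W − 3q_W².
∂π/∂q_W = 312 − 8q_W − q_X = 0, so q_W = 39 − 0.125q_X.
For X: ∂π/∂q_X = 285 − 2q_X − q_W = 0 ⇒ q_X = 142.5 − 0.5q_W.
Plugging q_X into W's best response: q_W = 39 − 0.125(142.5 − 0.5q_W) ⇒ 0.9375q_W = 21.1875, so q_W = 22.6.
Then q_X = 142.5 − 0.5·22.6 = 131.2.
Equilibrium price: P = 365 − 153.8 = 211.2.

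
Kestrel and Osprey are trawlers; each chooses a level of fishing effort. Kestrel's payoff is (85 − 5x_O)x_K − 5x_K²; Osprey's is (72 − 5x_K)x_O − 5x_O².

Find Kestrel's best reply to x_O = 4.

Expanding Kestrel's payoff: 85x_K − 5x_Ox_K − 5x_K².
∂π/∂x_K = 85 − 5x_O − 10x_K = 0, so x_K = 8.5 − 0.5x_O.
At x_O = 4: x_K = 8.5 − 0.5·4 = 6.5.

6.5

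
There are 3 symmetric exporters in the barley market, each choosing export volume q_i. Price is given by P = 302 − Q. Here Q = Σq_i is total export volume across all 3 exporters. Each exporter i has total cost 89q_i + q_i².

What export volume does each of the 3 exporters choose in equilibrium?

35.5

A representative exporter's profit is π_i = q_i(302 − Q) − 89q_i − q_i², with Q = q_i + Σ_{j≠i} q_j.
First-order condition: 213 − 4q_i − Σ_{j≠i} q_j = 0.
With identical exporters, set every q_j = q: then 213 − 4q − 2q = 0, i.e. q = 213/6 = 35.5.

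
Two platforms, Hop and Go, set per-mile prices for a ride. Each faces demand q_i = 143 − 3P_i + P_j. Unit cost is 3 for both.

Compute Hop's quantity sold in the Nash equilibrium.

82.2

Hop's profit: π = (P_{Hop} − 3)(143 − 3P_{Hop} + P_{Go}).
∂π/∂P_{Hop} = 152 − 6P_{Hop} + P_{Go} = 0 ⇒ P_{Hop} = 76/3 + (1/6)P_{Go}.
Setting P_{Hop} = P_{Go} in the reaction function: P_{Hop} = 76/3 + (1/6)P_{Hop}, so P_{Hop} = (76/3) / (5/6) = 30.4.
q_{Hop} = 143 − 3·30.4 + 30.4 = 82.2.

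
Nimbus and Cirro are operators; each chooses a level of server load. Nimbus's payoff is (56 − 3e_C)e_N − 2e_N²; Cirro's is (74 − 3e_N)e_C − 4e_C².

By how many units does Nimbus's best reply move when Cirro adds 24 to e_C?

Expanding Nimbus's payoff: 56e_N − 3e_Ce_N − 2e_N².
∂π/∂e_N = 56 − 3e_C − 4e_N = 0, so e_N = 14 − 0.75e_C.
The reaction-function slope is −0.75, so a 24-unit rise in e_C moves e_N by −0.75 × 24 = −18. Nimbus's best response falls — the actions are strategic substitutes.

-18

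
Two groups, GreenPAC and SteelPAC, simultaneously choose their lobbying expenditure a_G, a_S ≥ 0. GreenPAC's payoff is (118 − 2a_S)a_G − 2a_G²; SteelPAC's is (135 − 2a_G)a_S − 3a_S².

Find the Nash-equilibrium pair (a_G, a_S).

Expanding GreenPAC's payoff: 118a_G − 2a_Sa_G − 2a_G².
∂π/∂a_G = 118 − 2a_S − 4a_G = 0, so a_G = 29.5 − 0.5a_S.
Likewise for SteelPAC: a_S = 22.5 − (1/3)a_G.
Solving the two reaction functions simultaneously: (1 − (−0.5)(−1/3))a_G = 29.5 − 0.5·22.5, so (5/6)a_G = 18.25 and a_G = 21.9.
Then a_S = 22.5 − (1/3)·21.9 = 15.2.

21.9, 15.2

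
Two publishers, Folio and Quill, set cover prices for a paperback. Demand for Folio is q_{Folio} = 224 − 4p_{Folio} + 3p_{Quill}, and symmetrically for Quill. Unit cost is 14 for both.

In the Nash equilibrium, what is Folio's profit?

Folio's profit: π = (p_{Folio} − 14)(224 − 4p_{Folio} + 3p_{Quill}).
∂π/∂p_{Folio} = 280 − 8p_{Folio} + 3p_{Quill} = 0 ⇒ p_{Folio} = 35 + 0.375p_{Quill}.
The game is symmetric, so in equilibrium p_{Quill} = p_{Folio}: the reaction function gives 0.625p_{Folio} = 35, hence p_{Folio} = 56.
q_{Folio} = 224 − 4·56 + 3·56 = 168.
Profit = (56 − 14)·168 = 7056.

7056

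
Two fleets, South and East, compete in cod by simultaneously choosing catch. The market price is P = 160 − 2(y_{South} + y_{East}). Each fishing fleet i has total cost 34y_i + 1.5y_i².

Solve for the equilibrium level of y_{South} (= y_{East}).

14

Fishing fleet South's profit: π = y_{South}(160 − 2(y_{South} + y_{East})) − 34y_{South} − 1.5y_{South}².
∂π/∂y_{South} = 126 − 7y_{South} − 2y_{East} = 0, so y_{South} = 18 − (2/7)y_{East}.
The game is symmetric, so in equilibrium y_{East} = y_{South}: the reaction function gives (9/7)y_{South} = 18, hence y_{South} = 14.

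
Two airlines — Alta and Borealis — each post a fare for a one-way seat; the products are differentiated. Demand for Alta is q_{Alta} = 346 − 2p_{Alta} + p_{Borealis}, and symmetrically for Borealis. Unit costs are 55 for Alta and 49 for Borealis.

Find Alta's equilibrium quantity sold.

Alta's profit: π = (p_{Alta} − 55)(346 − 2p_{Alta} + p_{Borealis}).
∂π/∂p_{Alta} = 456 − 4p_{Alta} + p_{Borealis} = 0 ⇒ p_{Alta} = 114 + 0.25p_{Borealis}.
Similarly p_{Borealis} = 111 + 0.25p_{Alta}.
Solving the two reaction functions simultaneously: (1 − (0.25)(0.25))p_{Alta} = 114 + 0.25·111, so 0.9375p_{Alta} = 141.75 and p_{Alta} = 151.2.
Then p_{Borealis} = 111 + 0.25·151.2 = 148.8.
q_{Alta} = 346 − 2·151.2 + 148.8 = 192.4.

192.4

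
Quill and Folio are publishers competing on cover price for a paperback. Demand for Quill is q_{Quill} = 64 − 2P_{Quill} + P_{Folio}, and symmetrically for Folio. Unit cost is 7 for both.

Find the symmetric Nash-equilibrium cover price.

26

Quill's profit: π = (P_{Quill} − 7)(64 − 2P_{Quill} + P_{Folio}).
∂π/∂P_{Quill} = 78 − 4P_{Quill} + P_{Folio} = 0 ⇒ P_{Quill} = 19.5 + 0.25P_{Folio}.
Setting P_{Quill} = P_{Folio} in the reaction function: P_{Quill} = 19.5 + 0.25P_{Quill}, so P_{Quill} = 19.5 / 0.75 = 26.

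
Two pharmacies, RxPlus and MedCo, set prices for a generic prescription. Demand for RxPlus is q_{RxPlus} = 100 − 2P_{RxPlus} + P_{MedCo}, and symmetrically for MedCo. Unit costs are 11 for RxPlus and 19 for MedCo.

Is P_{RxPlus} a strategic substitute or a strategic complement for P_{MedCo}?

strategic complements

RxPlus's profit: π = (P_{RxPlus} − 11)(100 − 2P_{RxPlus} + P_{MedCo}).
∂π/∂P_{RxPlus} = 122 − 4P_{RxPlus} + P_{MedCo} = 0 ⇒ P_{RxPlus} = 30.5 + 0.25P_{MedCo}.
The best-response slope dP_{RxPlus}/dP_{MedCo} = 0.25 > 0: the reaction function is upward-sloping, so the choices are strategic complements.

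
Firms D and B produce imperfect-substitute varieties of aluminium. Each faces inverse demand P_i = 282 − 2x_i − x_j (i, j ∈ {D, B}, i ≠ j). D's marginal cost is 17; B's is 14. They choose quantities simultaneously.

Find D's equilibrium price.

Firm D's profit: π = x_D(282 − 2x_D − x_B) − 17x_D.
∂π/∂x_D = 265 − 4x_D − x_B = 0 ⇒ x_D = 66.25 − 0.25x_B.
Similarly x_B = 67 − 0.25x_D.
Solving the two reaction functions simultaneously: (1 − (−0.25)(−0.25))x_D = 66.25 − 0.25·67, so 0.9375x_D = 49.5 and x_D = 52.8.
Then x_B = 67 − 0.25·52.8 = 53.8.
P_D = 282 − 2·52.8 − 53.8 = 122.6.

122.6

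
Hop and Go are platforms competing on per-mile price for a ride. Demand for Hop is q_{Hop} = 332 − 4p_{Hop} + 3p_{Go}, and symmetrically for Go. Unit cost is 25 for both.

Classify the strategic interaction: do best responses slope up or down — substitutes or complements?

strategic complements

Hop's profit: π = (p_{Hop} − 25)(332 − 4p_{Hop} + 3p_{Go}).
∂π/∂p_{Hop} = 432 − 8p_{Hop} + 3p_{Go} = 0 ⇒ p_{Hop} = 54 + 0.375p_{Go}.
The best-response slope dp_{Hop}/dp_{Go} = 0.375 > 0: the reaction function is upward-sloping, so the choices are strategic complements.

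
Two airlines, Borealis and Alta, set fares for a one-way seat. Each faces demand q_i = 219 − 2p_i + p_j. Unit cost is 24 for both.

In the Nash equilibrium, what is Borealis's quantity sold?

Borealis's profit: π = (p_{Borealis} − 24)(219 − 2p_{Borealis} + p_{Alta}).
∂π/∂p_{Borealis} = 267 − 4p_{Borealis} + p_{Alta} = 0 ⇒ p_{Borealis} = 66.75 + 0.25p_{Alta}.
Setting p_{Borealis} = p_{Alta} in the reaction function: p_{Borealis} = 66.75 + 0.25p_{Borealis}, so p_{Borealis} = 66.75 / 0.75 = 89.
q_{Borealis} = 219 − 2·89 + 89 = 130.

130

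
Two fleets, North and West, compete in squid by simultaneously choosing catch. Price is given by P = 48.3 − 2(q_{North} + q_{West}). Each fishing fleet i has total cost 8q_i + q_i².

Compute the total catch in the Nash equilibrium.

Fishing fleet North's profit: π = q_{North}(48.3 − 2(q_{North} + q_{West})) − 8q_{North} − q_{North}².
∂π/∂q_{North} = 40.3 − 6q_{North} − 2q_{West} = 0, so q_{North} = 403/60 − (1/3)q_{West}.
The game is symmetric, so in equilibrium q_{West} = q_{North}: the reaction function gives (4/3)q_{North} = 403/60, hence q_{North} = 5.0375.
Total catch: 5.0375 + 5.0375 = 10.075.

10.075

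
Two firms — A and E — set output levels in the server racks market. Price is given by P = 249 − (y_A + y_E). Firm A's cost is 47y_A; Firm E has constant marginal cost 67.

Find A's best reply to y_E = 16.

Firm A's profit: π = y_A(249 − (y_A + y_E)) − 47y_A.
∂π/∂y_A = 202 − 2y_A − y_E = 0, so y_A = 101 − 0.5y_E.
At y_E = 16: y_A = 101 − 0.5·16 = 93.

93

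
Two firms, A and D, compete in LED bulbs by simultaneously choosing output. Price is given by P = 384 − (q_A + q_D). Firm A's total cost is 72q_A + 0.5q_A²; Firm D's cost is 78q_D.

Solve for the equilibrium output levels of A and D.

Firm A's profit: π = q_A(384 − (q_A + q_D)) − 72q_A − 0.5q_A².
∂π/∂q_A = 312 − 3q_A − q_D = 0, so q_A = 104 − (1/3)q_D.
For D: ∂π/∂q_D = 306 − 2q_D − q_A = 0 ⇒ q_D = 153 − 0.5q_A.
Solving the two reaction functions simultaneously: (1 − (−1/3)(−0.5))q_A = 104 − (1/3)·153, so (5/6)q_A = 53 and q_A = 63.6.
Then q_D = 153 − 0.5·63.6 = 121.2.

63.6, 121.2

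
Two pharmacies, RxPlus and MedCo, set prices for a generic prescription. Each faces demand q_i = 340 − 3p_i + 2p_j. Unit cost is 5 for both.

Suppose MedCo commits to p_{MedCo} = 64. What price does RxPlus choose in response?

80.5

RxPlus's profit: π = (p_{RxPlus} − 5)(340 − 3p_{RxPlus} + 2p_{MedCo}).
∂π/∂p_{RxPlus} = 355 − 6p_{RxPlus} + 2p_{MedCo} = 0 ⇒ p_{RxPlus} = 355/6 + (1/3)p_{MedCo}.
At p_{MedCo} = 64: p_{RxPlus} = 355/6 + (1/3)·64 = 80.5.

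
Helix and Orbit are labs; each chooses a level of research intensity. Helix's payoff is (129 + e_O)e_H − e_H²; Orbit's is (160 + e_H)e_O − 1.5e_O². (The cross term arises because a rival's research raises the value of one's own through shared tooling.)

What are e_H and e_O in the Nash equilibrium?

109.4, 89.8

Expanding Helix's payoff: 129e_H + e_Oe_H − e_H².
∂π/∂e_H = 129 + e_O − 2e_H = 0, so e_H = 64.5 + 0.5e_O.
Likewise for Orbit: e_O = 160/3 + (1/3)e_H.
Plugging e_O into Helix's best response: e_H = 64.5 + 0.5(160/3 + (1/3)e_H) ⇒ (5/6)e_H = 547/6, so e_H = 109.4.
Then e_O = 160/3 + (1/3)·109.4 = 89.8.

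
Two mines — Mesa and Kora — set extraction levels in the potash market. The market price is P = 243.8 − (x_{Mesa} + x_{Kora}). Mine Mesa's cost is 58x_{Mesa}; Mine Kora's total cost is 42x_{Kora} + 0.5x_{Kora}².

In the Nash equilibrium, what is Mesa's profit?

Mine Mesa's profit: π = x_{Mesa}(243.8 − (x_{Mesa} + x_{Kora})) − 58x_{Mesa}.
∂π/∂x_{Mesa} = 185.8 − 2x_{Mesa} − x_{Kora} = 0, so x_{Mesa} = 92.9 − 0.5x_{Kora}.
For Kora: ∂π/∂x_{Kora} = 201.8 − 3x_{Kora} − x_{Mesa} = 0 ⇒ x_{Kora} = 1009/15 − (1/3)x_{Mesa}.
Substituting the second reaction function into the first: x_{Mesa} = 92.9 − 0.5(1009/15 − (1/3)x_{Mesa}), which gives (5/6)x_{Mesa} = 889/15 ⇒ x_{Mesa} = 71.12.
Then x_{Kora} = 1009/15 − (1/3)·71.12 = 43.56.
Price P = 243.8 − 114.68 = 129.12.
Mesa's profit: (129.12 − 58)·71.12 = 5058.0544.

5058.0544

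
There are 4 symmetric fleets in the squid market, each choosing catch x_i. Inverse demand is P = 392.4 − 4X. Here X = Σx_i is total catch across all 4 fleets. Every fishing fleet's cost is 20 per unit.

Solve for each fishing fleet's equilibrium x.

A representative fishing fleet's profit is π_i = x_i(392.4 − 4X) − 20x_i, with X = x_i + Σ_{j≠i} x_j.
First-order condition: 372.4 − 8x_i − 4Σ_{j≠i} x_j = 0.
With identical fishing fleets, set every x_j = x: then 372.4 − 8x − 12x = 0, i.e. x = 372.4/20 = 18.62.

18.62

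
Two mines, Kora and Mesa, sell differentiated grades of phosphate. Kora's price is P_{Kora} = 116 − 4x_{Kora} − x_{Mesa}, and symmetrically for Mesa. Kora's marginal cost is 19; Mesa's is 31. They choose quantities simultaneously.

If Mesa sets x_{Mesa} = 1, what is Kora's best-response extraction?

Mine Kora's profit: π = x_{Kora}(116 − 4x_{Kora} − x_{Mesa}) − 19x_{Kora}.
∂π/∂x_{Kora} = 97 − 8x_{Kora} − x_{Mesa} = 0 ⇒ x_{Kora} = 12.125 − 0.125x_{Mesa}.
At x_{Mesa} = 1: x_{Kora} = 12.125 − 0.125·1 = 12.

12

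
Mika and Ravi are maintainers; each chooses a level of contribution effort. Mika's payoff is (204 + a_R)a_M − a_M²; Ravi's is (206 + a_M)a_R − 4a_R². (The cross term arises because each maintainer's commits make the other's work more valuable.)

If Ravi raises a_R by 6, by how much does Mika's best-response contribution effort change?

Expanding Mika's payoff: 204a_M + a_Ra_M − a_M².
∂π/∂a_M = 204 + a_R − 2a_M = 0, so a_M = 102 + 0.5a_R.
The reaction-function slope is 0.5, so a 6-unit rise in a_R moves a_M by 0.5 × 6 = 3. Mika's best response rises — the actions are strategic complements.

3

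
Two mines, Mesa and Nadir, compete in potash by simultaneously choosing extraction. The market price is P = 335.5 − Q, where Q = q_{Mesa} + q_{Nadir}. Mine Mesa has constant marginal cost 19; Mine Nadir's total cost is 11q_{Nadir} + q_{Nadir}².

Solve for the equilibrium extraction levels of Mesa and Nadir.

134.5, 47.5

Mine Mesa's profit: π = q_{Mesa}(335.5 − (q_{Mesa} + q_{Nadir})) − 19q_{Mesa}.
∂π/∂q_{Mesa} = 316.5 − 2q_{Mesa} − q_{Nadir} = 0, so q_{Mesa} = 158.25 − 0.5q_{Nadir}.
For Nadir: ∂π/∂q_{Nadir} = 324.5 − 4q_{Nadir} − q_{Mesa} = 0 ⇒ q_{Nadir} = 81.125 − 0.25q_{Mesa}.
Substituting the second reaction function into the first: q_{Mesa} = 158.25 − 0.5(81.125 − 0.25q_{Mesa}), which gives 0.875q_{Mesa} = 117.6875 ⇒ q_{Mesa} = 134.5.
Then q_{Nadir} = 81.125 − 0.25·134.5 = 47.5.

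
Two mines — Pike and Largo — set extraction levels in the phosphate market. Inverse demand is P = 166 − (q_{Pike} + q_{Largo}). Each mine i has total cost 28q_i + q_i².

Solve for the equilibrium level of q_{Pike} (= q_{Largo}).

Mine Pike's profit: π = q_{Pike}(166 − (q_{Pike} + q_{Largo})) − 28q_{Pike} − q_{Pike}².
∂π/∂q_{Pike} = 138 − 4q_{Pike} − q_{Largo} = 0, so q_{Pike} = 34.5 − 0.25q_{Largo}.
By symmetry q_{Largo} = q_{Pike}; substituting into the reaction function, 1.25q_{Pike} = 34.5 and q_{Pike} = 27.6.

27.6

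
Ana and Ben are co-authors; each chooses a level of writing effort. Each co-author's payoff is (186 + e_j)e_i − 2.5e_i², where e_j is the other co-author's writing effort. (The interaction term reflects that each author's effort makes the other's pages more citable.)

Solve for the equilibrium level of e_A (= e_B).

46.5

Ana's payoff is (186 + e_B)e_A − 2.5e_A².
∂π/∂e_A = 186 + e_B − 5e_A = 0, so e_A = 37.2 + 0.2e_B.
Setting e_A = e_B in the reaction function: e_A = 37.2 + 0.2e_A, so e_A = 37.2 / 0.8 = 46.5.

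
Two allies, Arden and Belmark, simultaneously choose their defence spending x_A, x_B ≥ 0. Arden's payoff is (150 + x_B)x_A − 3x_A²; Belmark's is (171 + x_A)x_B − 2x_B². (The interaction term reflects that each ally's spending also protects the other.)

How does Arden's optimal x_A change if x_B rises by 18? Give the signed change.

Expanding Arden's payoff: 150x_A + x_Bx_A − 3x_A².
∂π/∂x_A = 150 + x_B − 6x_A = 0, so x_A = 25 + (1/6)x_B.
The reaction-function slope is 1/6, so an 18-unit rise in x_B moves x_A by 1/6 × 18 = 3. Arden's best response rises — the actions are strategic complements.

3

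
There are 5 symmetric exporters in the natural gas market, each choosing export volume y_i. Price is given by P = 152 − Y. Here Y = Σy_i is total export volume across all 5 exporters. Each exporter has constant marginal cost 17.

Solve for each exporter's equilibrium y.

A representative exporter's profit is π_i = y_i(152 − Y) − 17y_i, with Y = y_i + Σ_{j≠i} y_j.
First-order condition: 135 − 2y_i − Σ_{j≠i} y_j = 0.
With identical exporters, set every y_j = y: then 135 − 2y − 4y = 0, i.e. y = 135/6 = 22.5.

22.5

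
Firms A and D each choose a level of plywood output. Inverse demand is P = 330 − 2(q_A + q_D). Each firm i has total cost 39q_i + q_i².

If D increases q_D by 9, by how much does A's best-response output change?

-3

Firm A's profit: π = q_A(330 − 2(q_A + q_D)) − 39q_A − q_A².
∂π/∂q_A = 291 − 6q_A − 2q_D = 0, so q_A = 48.5 − (1/3)q_D.
The reaction-function slope is −1/3, so a 9-unit rise in q_D moves q_A by −1/3 × 9 = −3. A's best response falls — the actions are strategic substitutes.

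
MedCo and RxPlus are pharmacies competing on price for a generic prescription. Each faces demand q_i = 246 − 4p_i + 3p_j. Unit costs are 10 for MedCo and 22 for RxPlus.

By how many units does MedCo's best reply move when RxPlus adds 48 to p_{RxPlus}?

MedCo's profit: π = (p_{MedCo} − 10)(246 − 4p_{MedCo} + 3p_{RxPlus}).
∂π/∂p_{MedCo} = 286 − 8p_{MedCo} + 3p_{RxPlus} = 0 ⇒ p_{MedCo} = 35.75 + 0.375p_{RxPlus}.
The reaction-function slope is 0.375, so a 48-unit rise in p_{RxPlus} moves p_{MedCo} by 0.375 × 48 = 18. MedCo's best response rises — the actions are strategic complements.

18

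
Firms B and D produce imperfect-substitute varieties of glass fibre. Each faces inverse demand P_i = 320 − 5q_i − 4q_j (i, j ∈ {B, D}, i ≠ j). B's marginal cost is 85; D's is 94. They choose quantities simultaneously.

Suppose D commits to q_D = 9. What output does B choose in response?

Firm B's profit: π = q_B(320 − 5q_B − 4q_D) − 85q_B.
∂π/∂q_B = 235 − 10q_B − 4q_D = 0 ⇒ q_B = 23.5 − 0.4q_D.
At q_D = 9: q_B = 23.5 − 0.4·9 = 19.9.

19.9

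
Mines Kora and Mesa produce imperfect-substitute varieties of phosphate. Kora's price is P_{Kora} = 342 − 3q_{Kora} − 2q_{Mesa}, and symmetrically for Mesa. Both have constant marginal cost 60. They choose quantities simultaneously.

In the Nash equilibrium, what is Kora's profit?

Mine Kora's profit: π = q_{Kora}(342 − 3q_{Kora} − 2q_{Mesa}) − 60q_{Kora}.
∂π/∂q_{Kora} = 282 − 6q_{Kora} − 2q_{Mesa} = 0 ⇒ q_{Kora} = 47 − (1/3)q_{Mesa}.
The game is symmetric, so in equilibrium q_{Mesa} = q_{Kora}: the reaction function gives (4/3)q_{Kora} = 47, hence q_{Kora} = 35.25.
P_{Kora} = 342 − 3·35.25 − 2·35.25 = 165.75.
Profit = (165.75 − 60)·35.25 = 3727.6875.

3727.6875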